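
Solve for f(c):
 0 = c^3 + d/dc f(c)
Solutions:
 f(c) = C1 - c^4/4


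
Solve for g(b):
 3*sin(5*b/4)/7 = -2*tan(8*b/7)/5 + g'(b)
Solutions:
 g(b) = C1 - 7*log(cos(8*b/7))/20 - 12*cos(5*b/4)/35


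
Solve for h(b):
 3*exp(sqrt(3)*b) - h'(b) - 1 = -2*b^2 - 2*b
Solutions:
 h(b) = C1 + 2*b^3/3 + b^2 - b + sqrt(3)*exp(sqrt(3)*b)


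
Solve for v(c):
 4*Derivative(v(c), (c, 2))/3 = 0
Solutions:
 v(c) = C1 + C2*c


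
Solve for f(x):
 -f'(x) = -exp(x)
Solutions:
 f(x) = C1 + exp(x)


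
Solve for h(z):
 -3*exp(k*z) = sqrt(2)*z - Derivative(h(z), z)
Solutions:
 h(z) = C1 + sqrt(2)*z^2/2 + 3*exp(k*z)/k


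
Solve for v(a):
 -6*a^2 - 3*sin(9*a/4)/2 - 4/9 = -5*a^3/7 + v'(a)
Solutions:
 v(a) = C1 + 5*a^4/28 - 2*a^3 - 4*a/9 + 2*cos(9*a/4)/3


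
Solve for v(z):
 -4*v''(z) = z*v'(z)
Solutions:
 v(z) = C1 + C2*erf(sqrt(2)*z/4)


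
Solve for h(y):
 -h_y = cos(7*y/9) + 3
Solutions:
 h(y) = C1 - 3*y - 9*sin(7*y/9)/7


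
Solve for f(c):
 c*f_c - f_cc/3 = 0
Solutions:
 f(c) = C1 + C2*erfi(sqrt(6)*c/2)


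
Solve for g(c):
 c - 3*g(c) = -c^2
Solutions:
 g(c) = c*(c + 1)/3


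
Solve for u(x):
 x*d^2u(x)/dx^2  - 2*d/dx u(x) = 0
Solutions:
 u(x) = C1 + C2*x^3


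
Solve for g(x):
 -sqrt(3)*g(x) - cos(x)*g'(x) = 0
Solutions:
 g(x) = C1*(sin(x) - 1)^(sqrt(3)/2)/(sin(x) + 1)^(sqrt(3)/2)


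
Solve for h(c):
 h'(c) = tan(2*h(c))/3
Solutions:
 h(c) = -asin(C1*exp(2*c/3))/2 + pi/2
 h(c) = asin(C1*exp(2*c/3))/2


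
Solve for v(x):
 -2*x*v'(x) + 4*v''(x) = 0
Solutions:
 v(x) = C1 + C2*erfi(x/2)


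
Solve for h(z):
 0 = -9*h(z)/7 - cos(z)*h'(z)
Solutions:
 h(z) = C1*(sin(z) - 1)^(9/14)/(sin(z) + 1)^(9/14)


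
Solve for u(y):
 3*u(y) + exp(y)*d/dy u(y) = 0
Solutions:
 u(y) = C1*exp(3*exp(-y))


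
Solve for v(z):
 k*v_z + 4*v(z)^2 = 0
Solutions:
 v(z) = k/(C1*k + 4*z)


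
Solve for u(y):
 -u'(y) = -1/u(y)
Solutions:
 u(y) = -sqrt(C1 + 2*y)
 u(y) = sqrt(C1 + 2*y)


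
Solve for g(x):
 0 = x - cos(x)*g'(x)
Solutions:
 g(x) = C1 + Integral(x/cos(x), x)


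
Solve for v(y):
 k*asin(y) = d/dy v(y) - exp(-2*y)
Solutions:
 v(y) = C1 + k*y*asin(y) + k*sqrt(1 - y^2) - exp(-2*y)/2


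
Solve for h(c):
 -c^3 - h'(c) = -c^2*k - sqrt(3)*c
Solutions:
 h(c) = C1 - c^4/4 + c^3*k/3 + sqrt(3)*c^2/2


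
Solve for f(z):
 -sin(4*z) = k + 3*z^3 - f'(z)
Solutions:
 f(z) = C1 + k*z + 3*z^4/4 - cos(4*z)/4


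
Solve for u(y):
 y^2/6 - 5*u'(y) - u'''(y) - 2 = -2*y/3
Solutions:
 u(y) = C1 + C2*sin(sqrt(5)*y) + C3*cos(sqrt(5)*y) + y^3/90 + y^2/15 - 31*y/75


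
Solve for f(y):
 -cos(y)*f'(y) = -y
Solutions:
 f(y) = C1 + Integral(y/cos(y), y)


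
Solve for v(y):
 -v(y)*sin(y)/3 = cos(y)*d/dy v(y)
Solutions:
 v(y) = C1*cos(y)^(1/3)


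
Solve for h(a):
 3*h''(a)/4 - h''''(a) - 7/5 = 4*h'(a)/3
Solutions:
 h(a) = C1 + C2*exp(3^(1/3)*a*(3/(sqrt(247)/8 + 2)^(1/3) + 4*3^(1/3)*(sqrt(247)/8 + 2)^(1/3))/24)*sin(sqrt(3)*a*(-4*(9*sqrt(247)/8 + 18)^(1/3) + 9/(9*sqrt(247)/8 + 18)^(1/3))/24) + C3*exp(3^(1/3)*a*(3/(sqrt(247)/8 + 2)^(1/3) + 4*3^(1/3)*(sqrt(247)/8 + 2)^(1/3))/24)*cos(sqrt(3)*a*(-4*(9*sqrt(247)/8 + 18)^(1/3) + 9/(9*sqrt(247)/8 + 18)^(1/3))/24) + C4*exp(-3^(1/3)*a*(3/(sqrt(247)/8 + 2)^(1/3) + 4*3^(1/3)*(sqrt(247)/8 + 2)^(1/3))/12) - 21*a/20


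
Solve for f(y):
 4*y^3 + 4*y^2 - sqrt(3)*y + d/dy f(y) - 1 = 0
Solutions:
 f(y) = C1 - y^4 - 4*y^3/3 + sqrt(3)*y^2/2 + y


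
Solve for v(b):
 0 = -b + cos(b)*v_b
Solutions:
 v(b) = C1 + Integral(b/cos(b), b)


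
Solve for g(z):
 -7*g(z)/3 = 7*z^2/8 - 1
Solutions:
 g(z) = 3/7 - 3*z^2/8


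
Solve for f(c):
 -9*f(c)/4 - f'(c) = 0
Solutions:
 f(c) = C1*exp(-9*c/4)


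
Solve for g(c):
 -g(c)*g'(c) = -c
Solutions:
 g(c) = -sqrt(C1 + c^2)
 g(c) = sqrt(C1 + c^2)


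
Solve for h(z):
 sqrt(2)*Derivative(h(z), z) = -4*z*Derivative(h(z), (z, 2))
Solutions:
 h(z) = C1 + C2*z^(1 - sqrt(2)/4)


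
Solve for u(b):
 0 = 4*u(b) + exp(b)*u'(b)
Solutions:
 u(b) = C1*exp(4*exp(-b))


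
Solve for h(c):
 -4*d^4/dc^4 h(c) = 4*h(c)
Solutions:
 h(c) = (C1*sin(sqrt(2)*c/2) + C2*cos(sqrt(2)*c/2))*exp(-sqrt(2)*c/2) + (C3*sin(sqrt(2)*c/2) + C4*cos(sqrt(2)*c/2))*exp(sqrt(2)*c/2)


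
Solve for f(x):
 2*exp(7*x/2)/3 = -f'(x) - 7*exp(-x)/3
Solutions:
 f(x) = C1 - 4*exp(7*x/2)/21 + 7*exp(-x)/3


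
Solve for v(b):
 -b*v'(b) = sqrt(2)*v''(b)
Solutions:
 v(b) = C1 + C2*erf(2^(1/4)*b/2)


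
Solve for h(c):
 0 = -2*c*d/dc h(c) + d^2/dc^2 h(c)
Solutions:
 h(c) = C1 + C2*erfi(c)


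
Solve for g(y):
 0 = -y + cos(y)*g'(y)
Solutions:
 g(y) = C1 + Integral(y/cos(y), y)


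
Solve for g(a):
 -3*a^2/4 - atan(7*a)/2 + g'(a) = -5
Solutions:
 g(a) = C1 + a^3/4 + a*atan(7*a)/2 - 5*a - log(49*a^2 + 1)/28


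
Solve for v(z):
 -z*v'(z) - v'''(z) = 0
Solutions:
 v(z) = C1 + Integral(C2*airyai(-z) + C3*airybi(-z), z)


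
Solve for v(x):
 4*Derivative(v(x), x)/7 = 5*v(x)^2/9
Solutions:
 v(x) = -36/(C1 + 35*x)


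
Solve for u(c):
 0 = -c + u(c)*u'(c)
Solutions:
 u(c) = -sqrt(C1 + c^2)
 u(c) = sqrt(C1 + c^2)


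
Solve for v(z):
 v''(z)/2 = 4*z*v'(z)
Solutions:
 v(z) = C1 + C2*erfi(2*z)


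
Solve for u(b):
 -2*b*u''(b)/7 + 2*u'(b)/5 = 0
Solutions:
 u(b) = C1 + C2*b^(12/5)


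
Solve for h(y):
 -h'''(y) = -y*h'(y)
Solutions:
 h(y) = C1 + Integral(C2*airyai(y) + C3*airybi(y), y)


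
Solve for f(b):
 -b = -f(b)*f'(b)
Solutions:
 f(b) = -sqrt(C1 + b^2)
 f(b) = sqrt(C1 + b^2)


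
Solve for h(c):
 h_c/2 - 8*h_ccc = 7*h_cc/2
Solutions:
 h(c) = C1 + C2*exp(c*(-7 + sqrt(113))/32) + C3*exp(-c*(7 + sqrt(113))/32)


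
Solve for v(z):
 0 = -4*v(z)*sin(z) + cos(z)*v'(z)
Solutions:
 v(z) = C1/cos(z)^4


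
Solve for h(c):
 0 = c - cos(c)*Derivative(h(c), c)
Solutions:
 h(c) = C1 + Integral(c/cos(c), c)


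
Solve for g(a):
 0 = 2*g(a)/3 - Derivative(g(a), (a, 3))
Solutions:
 g(a) = C3*exp(2^(1/3)*3^(2/3)*a/3) + (C1*sin(2^(1/3)*3^(1/6)*a/2) + C2*cos(2^(1/3)*3^(1/6)*a/2))*exp(-2^(1/3)*3^(2/3)*a/6)


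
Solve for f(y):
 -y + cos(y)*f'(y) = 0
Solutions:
 f(y) = C1 + Integral(y/cos(y), y)


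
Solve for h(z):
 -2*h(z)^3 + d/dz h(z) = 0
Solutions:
 h(z) = -sqrt(2)*sqrt(-1/(C1 + 2*z))/2
 h(z) = sqrt(2)*sqrt(-1/(C1 + 2*z))/2


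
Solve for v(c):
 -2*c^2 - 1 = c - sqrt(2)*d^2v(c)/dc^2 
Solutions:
 v(c) = C1 + C2*c + sqrt(2)*c^4/12 + sqrt(2)*c^3/12 + sqrt(2)*c^2/4


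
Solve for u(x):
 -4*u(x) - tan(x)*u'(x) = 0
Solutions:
 u(x) = C1/sin(x)^4


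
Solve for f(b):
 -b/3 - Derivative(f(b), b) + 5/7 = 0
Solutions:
 f(b) = C1 - b^2/6 + 5*b/7


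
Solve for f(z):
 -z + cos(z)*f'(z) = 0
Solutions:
 f(z) = C1 + Integral(z/cos(z), z)


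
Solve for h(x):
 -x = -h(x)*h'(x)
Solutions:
 h(x) = -sqrt(C1 + x^2)
 h(x) = sqrt(C1 + x^2)


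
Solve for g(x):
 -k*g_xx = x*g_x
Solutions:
 g(x) = C1 + C2*sqrt(k)*erf(sqrt(2)*x*sqrt(1/k)/2)


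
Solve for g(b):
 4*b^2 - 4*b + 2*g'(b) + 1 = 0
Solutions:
 g(b) = C1 - 2*b^3/3 + b^2 - b/2


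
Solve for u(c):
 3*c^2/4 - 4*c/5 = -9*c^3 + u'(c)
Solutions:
 u(c) = C1 + 9*c^4/4 + c^3/4 - 2*c^2/5


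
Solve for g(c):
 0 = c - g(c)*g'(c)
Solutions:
 g(c) = -sqrt(C1 + c^2)
 g(c) = sqrt(C1 + c^2)


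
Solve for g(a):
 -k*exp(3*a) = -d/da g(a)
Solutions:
 g(a) = C1 + k*exp(3*a)/3


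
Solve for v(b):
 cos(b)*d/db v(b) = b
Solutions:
 v(b) = C1 + Integral(b/cos(b), b)


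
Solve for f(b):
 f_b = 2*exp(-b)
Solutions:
 f(b) = C1 - 2*exp(-b)


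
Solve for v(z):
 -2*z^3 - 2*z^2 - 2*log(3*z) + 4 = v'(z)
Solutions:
 v(z) = C1 - z^4/2 - 2*z^3/3 - 2*z*log(z) - z*log(9) + 6*z


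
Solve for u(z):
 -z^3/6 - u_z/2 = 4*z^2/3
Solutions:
 u(z) = C1 - z^4/12 - 8*z^3/9


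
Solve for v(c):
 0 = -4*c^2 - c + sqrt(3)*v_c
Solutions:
 v(c) = C1 + 4*sqrt(3)*c^3/9 + sqrt(3)*c^2/6


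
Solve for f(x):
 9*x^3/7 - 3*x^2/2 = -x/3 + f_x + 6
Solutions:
 f(x) = C1 + 9*x^4/28 - x^3/2 + x^2/6 - 6*x


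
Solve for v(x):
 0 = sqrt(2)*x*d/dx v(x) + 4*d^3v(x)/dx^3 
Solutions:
 v(x) = C1 + Integral(C2*airyai(-sqrt(2)*x/2) + C3*airybi(-sqrt(2)*x/2), x)


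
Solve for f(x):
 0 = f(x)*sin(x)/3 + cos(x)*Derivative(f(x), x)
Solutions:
 f(x) = C1*cos(x)^(1/3)


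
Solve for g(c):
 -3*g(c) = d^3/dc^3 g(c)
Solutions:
 g(c) = C3*exp(-3^(1/3)*c) + (C1*sin(3^(5/6)*c/2) + C2*cos(3^(5/6)*c/2))*exp(3^(1/3)*c/2)


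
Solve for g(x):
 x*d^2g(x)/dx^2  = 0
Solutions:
 g(x) = C1 + C2*x


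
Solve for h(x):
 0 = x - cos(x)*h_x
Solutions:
 h(x) = C1 + Integral(x/cos(x), x)


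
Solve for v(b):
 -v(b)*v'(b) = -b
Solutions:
 v(b) = -sqrt(C1 + b^2)
 v(b) = sqrt(C1 + b^2)


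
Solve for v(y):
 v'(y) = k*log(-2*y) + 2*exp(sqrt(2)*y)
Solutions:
 v(y) = C1 + k*y*log(-y) + k*y*(-1 + log(2)) + sqrt(2)*exp(sqrt(2)*y)


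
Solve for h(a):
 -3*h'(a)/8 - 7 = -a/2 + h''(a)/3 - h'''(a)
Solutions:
 h(a) = C1 + C2*exp(a*(2 - sqrt(58))/12) + C3*exp(a*(2 + sqrt(58))/12) + 2*a^2/3 - 536*a/27


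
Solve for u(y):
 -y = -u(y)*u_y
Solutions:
 u(y) = -sqrt(C1 + y^2)
 u(y) = sqrt(C1 + y^2)


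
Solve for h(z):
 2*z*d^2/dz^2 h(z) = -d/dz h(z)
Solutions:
 h(z) = C1 + C2*sqrt(z)


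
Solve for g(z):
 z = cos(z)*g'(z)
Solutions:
 g(z) = C1 + Integral(z/cos(z), z)


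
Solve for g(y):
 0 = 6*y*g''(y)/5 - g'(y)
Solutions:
 g(y) = C1 + C2*y^(11/6)


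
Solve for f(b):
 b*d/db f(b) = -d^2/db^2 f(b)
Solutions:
 f(b) = C1 + C2*erf(sqrt(2)*b/2)


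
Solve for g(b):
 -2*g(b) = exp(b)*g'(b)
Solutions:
 g(b) = C1*exp(2*exp(-b))


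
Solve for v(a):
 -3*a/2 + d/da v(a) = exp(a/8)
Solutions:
 v(a) = C1 + 3*a^2/4 + 8*exp(a/8)


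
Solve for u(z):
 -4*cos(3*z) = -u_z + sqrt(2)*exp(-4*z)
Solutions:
 u(z) = C1 + 4*sin(3*z)/3 - sqrt(2)*exp(-4*z)/4


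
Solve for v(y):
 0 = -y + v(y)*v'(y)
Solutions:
 v(y) = -sqrt(C1 + y^2)
 v(y) = sqrt(C1 + y^2)


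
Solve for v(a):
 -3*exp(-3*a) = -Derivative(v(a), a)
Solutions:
 v(a) = C1 - exp(-3*a)


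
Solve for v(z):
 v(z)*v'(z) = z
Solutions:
 v(z) = -sqrt(C1 + z^2)
 v(z) = sqrt(C1 + z^2)


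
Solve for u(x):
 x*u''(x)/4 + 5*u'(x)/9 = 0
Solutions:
 u(x) = C1 + C2/x^(11/9)


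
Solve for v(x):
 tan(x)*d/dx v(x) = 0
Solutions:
 v(x) = C1


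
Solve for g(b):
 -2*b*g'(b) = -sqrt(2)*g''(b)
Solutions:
 g(b) = C1 + C2*erfi(2^(3/4)*b/2)


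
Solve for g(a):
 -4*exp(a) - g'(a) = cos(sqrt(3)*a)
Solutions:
 g(a) = C1 - 4*exp(a) - sqrt(3)*sin(sqrt(3)*a)/3


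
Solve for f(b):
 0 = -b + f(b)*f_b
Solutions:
 f(b) = -sqrt(C1 + b^2)
 f(b) = sqrt(C1 + b^2)


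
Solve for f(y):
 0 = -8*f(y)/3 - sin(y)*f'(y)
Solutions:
 f(y) = C1*(cos(y) + 1)^(4/3)/(cos(y) - 1)^(4/3)


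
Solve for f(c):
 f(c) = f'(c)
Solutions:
 f(c) = C1*exp(c)


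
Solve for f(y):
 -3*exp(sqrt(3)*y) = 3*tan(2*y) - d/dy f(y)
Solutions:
 f(y) = C1 + sqrt(3)*exp(sqrt(3)*y) - 3*log(cos(2*y))/2


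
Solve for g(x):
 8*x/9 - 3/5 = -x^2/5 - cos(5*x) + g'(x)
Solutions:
 g(x) = C1 + x^3/15 + 4*x^2/9 - 3*x/5 + sin(5*x)/5


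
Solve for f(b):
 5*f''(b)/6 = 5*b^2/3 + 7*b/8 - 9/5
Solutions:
 f(b) = C1 + C2*b + b^4/6 + 7*b^3/40 - 27*b^2/25


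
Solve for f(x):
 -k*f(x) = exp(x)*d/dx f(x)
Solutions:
 f(x) = C1*exp(k*exp(-x))


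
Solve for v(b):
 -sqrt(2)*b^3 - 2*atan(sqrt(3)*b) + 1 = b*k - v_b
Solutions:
 v(b) = C1 + sqrt(2)*b^4/4 + b^2*k/2 + 2*b*atan(sqrt(3)*b) - b - sqrt(3)*log(3*b^2 + 1)/3


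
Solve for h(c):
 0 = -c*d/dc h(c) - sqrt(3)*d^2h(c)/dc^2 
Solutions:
 h(c) = C1 + C2*erf(sqrt(2)*3^(3/4)*c/6)


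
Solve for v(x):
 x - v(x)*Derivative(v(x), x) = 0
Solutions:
 v(x) = -sqrt(C1 + x^2)
 v(x) = sqrt(C1 + x^2)


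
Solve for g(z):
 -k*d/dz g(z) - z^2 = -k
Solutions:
 g(z) = C1 + z - z^3/(3*k)


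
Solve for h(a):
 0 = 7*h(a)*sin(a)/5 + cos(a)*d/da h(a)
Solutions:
 h(a) = C1*cos(a)^(7/5)


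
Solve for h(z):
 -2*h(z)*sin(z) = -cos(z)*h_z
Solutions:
 h(z) = C1/cos(z)^2


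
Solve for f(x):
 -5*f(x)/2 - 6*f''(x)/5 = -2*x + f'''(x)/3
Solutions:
 f(x) = C1*exp(x*(-24 + 24*6^(2/3)/(25*sqrt(1201) + 913)^(1/3) + 6^(1/3)*(25*sqrt(1201) + 913)^(1/3))/20)*sin(2^(1/3)*3^(1/6)*x*(-3^(2/3)*(25*sqrt(1201) + 913)^(1/3) + 72*2^(1/3)/(25*sqrt(1201) + 913)^(1/3))/20) + C2*exp(x*(-24 + 24*6^(2/3)/(25*sqrt(1201) + 913)^(1/3) + 6^(1/3)*(25*sqrt(1201) + 913)^(1/3))/20)*cos(2^(1/3)*3^(1/6)*x*(-3^(2/3)*(25*sqrt(1201) + 913)^(1/3) + 72*2^(1/3)/(25*sqrt(1201) + 913)^(1/3))/20) + C3*exp(-x*(24*6^(2/3)/(25*sqrt(1201) + 913)^(1/3) + 12 + 6^(1/3)*(25*sqrt(1201) + 913)^(1/3))/10) + 4*x/5


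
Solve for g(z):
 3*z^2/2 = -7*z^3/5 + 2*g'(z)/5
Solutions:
 g(z) = C1 + 7*z^4/8 + 5*z^3/4


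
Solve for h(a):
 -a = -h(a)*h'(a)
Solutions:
 h(a) = -sqrt(C1 + a^2)
 h(a) = sqrt(C1 + a^2)


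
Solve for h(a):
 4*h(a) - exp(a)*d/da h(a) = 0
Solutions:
 h(a) = C1*exp(-4*exp(-a))


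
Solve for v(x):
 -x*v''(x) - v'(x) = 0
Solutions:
 v(x) = C1 + C2*log(x)


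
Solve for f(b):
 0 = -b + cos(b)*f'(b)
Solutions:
 f(b) = C1 + Integral(b/cos(b), b)


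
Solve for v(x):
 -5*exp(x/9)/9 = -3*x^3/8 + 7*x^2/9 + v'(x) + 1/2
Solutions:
 v(x) = C1 + 3*x^4/32 - 7*x^3/27 - x/2 - 5*exp(x/9)


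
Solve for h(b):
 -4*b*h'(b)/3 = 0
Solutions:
 h(b) = C1


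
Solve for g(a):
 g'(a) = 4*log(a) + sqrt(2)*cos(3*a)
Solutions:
 g(a) = C1 + 4*a*log(a) - 4*a + sqrt(2)*sin(3*a)/3


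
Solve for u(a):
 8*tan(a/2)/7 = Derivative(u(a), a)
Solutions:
 u(a) = C1 - 16*log(cos(a/2))/7


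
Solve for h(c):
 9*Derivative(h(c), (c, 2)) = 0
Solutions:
 h(c) = C1 + C2*c


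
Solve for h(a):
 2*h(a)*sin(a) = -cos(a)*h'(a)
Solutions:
 h(a) = C1*cos(a)^2


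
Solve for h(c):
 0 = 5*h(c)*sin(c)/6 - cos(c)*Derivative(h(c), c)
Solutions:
 h(c) = C1/cos(c)^(5/6)


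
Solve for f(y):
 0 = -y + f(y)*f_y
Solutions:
 f(y) = -sqrt(C1 + y^2)
 f(y) = sqrt(C1 + y^2)


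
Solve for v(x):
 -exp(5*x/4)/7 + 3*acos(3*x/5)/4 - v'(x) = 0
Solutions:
 v(x) = C1 + 3*x*acos(3*x/5)/4 - sqrt(25 - 9*x^2)/4 - 4*exp(5*x/4)/35


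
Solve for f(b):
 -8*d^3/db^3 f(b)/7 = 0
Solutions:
 f(b) = C1 + C2*b + C3*b^2


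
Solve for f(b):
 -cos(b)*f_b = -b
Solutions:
 f(b) = C1 + Integral(b/cos(b), b)


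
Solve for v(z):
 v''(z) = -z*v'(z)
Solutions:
 v(z) = C1 + C2*erf(sqrt(2)*z/2)


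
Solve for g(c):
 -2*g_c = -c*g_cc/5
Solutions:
 g(c) = C1 + C2*c^11


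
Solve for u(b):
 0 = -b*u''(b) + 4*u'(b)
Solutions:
 u(b) = C1 + C2*b^5


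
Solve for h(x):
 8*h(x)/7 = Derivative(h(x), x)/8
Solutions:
 h(x) = C1*exp(64*x/7)


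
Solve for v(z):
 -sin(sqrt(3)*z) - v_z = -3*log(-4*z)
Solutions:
 v(z) = C1 + 3*z*log(-z) - 3*z + 6*z*log(2) + sqrt(3)*cos(sqrt(3)*z)/3


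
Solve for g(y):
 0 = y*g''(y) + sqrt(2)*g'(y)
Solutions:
 g(y) = C1 + C2*y^(1 - sqrt(2))


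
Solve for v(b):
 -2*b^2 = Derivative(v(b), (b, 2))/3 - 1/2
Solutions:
 v(b) = C1 + C2*b - b^4/2 + 3*b^2/4


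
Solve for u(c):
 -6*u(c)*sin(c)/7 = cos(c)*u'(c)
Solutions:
 u(c) = C1*cos(c)^(6/7)


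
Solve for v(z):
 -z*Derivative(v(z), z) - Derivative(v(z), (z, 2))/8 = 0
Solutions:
 v(z) = C1 + C2*erf(2*z)


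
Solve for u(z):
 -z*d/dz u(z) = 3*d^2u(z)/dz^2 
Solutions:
 u(z) = C1 + C2*erf(sqrt(6)*z/6)


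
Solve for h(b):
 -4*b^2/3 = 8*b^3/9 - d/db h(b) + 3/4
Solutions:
 h(b) = C1 + 2*b^4/9 + 4*b^3/9 + 3*b/4


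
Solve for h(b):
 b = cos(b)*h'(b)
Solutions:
 h(b) = C1 + Integral(b/cos(b), b)


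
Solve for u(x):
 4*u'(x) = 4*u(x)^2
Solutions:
 u(x) = -1/(C1 + x)


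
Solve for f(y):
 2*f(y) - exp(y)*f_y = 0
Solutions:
 f(y) = C1*exp(-2*exp(-y))


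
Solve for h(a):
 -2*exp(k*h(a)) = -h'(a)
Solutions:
 h(a) = Piecewise((log(-1/(C1*k + 2*a*k))/k, Ne(k, 0)), (nan, True))
 h(a) = Piecewise((C1 + 2*a, Eq(k, 0)), (nan, True))


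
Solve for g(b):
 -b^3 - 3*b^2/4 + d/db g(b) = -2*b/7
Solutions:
 g(b) = C1 + b^4/4 + b^3/4 - b^2/7


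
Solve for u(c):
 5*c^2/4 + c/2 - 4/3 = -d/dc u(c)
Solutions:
 u(c) = C1 - 5*c^3/12 - c^2/4 + 4*c/3


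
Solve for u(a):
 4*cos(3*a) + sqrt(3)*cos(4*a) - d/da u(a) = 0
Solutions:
 u(a) = C1 + 4*sin(3*a)/3 + sqrt(3)*sin(4*a)/4


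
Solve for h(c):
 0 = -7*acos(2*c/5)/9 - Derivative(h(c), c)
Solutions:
 h(c) = C1 - 7*c*acos(2*c/5)/9 + 7*sqrt(25 - 4*c^2)/18


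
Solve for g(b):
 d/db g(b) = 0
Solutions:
 g(b) = C1


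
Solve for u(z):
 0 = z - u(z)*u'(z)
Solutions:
 u(z) = -sqrt(C1 + z^2)
 u(z) = sqrt(C1 + z^2)


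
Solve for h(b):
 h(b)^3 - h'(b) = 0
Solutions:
 h(b) = -sqrt(2)*sqrt(-1/(C1 + b))/2
 h(b) = sqrt(2)*sqrt(-1/(C1 + b))/2


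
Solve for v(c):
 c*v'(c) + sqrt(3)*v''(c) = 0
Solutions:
 v(c) = C1 + C2*erf(sqrt(2)*3^(3/4)*c/6)


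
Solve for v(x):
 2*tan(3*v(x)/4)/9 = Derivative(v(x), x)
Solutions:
 v(x) = -4*asin(C1*exp(x/6))/3 + 4*pi/3
 v(x) = 4*asin(C1*exp(x/6))/3


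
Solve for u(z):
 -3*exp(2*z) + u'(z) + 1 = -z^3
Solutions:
 u(z) = C1 - z^4/4 - z + 3*exp(2*z)/2


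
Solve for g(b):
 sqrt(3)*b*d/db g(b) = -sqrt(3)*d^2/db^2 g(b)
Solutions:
 g(b) = C1 + C2*erf(sqrt(2)*b/2)


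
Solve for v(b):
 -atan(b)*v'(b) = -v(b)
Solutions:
 v(b) = C1*exp(Integral(1/atan(b), b))


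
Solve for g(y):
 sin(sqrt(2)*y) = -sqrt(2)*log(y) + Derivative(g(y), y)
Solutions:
 g(y) = C1 + sqrt(2)*y*(log(y) - 1) - sqrt(2)*cos(sqrt(2)*y)/2


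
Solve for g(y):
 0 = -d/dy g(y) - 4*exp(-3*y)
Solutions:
 g(y) = C1 + 4*exp(-3*y)/3


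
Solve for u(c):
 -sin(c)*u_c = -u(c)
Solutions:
 u(c) = C1*sqrt(cos(c) - 1)/sqrt(cos(c) + 1)


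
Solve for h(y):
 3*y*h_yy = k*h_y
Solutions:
 h(y) = C1 + y^(re(k)/3 + 1)*(C2*sin(log(y)*Abs(im(k))/3) + C3*cos(log(y)*im(k)/3))


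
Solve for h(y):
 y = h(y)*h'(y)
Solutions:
 h(y) = -sqrt(C1 + y^2)
 h(y) = sqrt(C1 + y^2)


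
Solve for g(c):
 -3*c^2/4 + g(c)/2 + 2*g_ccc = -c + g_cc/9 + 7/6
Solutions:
 g(c) = C1*exp(c*((81*sqrt(59043) + 19682)^(-1/3) + 2 + (81*sqrt(59043) + 19682)^(1/3))/108)*sin(sqrt(3)*c*(-(81*sqrt(59043) + 19682)^(1/3) + (81*sqrt(59043) + 19682)^(-1/3))/108) + C2*exp(c*((81*sqrt(59043) + 19682)^(-1/3) + 2 + (81*sqrt(59043) + 19682)^(1/3))/108)*cos(sqrt(3)*c*(-(81*sqrt(59043) + 19682)^(1/3) + (81*sqrt(59043) + 19682)^(-1/3))/108) + C3*exp(c*(-(81*sqrt(59043) + 19682)^(1/3) - 1/(81*sqrt(59043) + 19682)^(1/3) + 1)/54) + 3*c^2/2 - 2*c + 3


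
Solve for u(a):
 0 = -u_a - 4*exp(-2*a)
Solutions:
 u(a) = C1 + 2*exp(-2*a)


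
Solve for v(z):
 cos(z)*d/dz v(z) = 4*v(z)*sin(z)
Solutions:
 v(z) = C1/cos(z)^4


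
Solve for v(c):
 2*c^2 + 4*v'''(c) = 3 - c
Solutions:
 v(c) = C1 + C2*c + C3*c^2 - c^5/120 - c^4/96 + c^3/8


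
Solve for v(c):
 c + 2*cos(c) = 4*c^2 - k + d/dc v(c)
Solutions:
 v(c) = C1 - 4*c^3/3 + c^2/2 + c*k + 2*sin(c)


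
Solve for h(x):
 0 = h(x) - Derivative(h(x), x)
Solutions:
 h(x) = C1*exp(x)


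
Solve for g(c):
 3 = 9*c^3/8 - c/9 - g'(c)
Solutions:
 g(c) = C1 + 9*c^4/32 - c^2/18 - 3*c


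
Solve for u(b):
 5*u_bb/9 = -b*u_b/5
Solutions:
 u(b) = C1 + C2*erf(3*sqrt(2)*b/10)


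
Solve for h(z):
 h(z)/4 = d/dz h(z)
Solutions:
 h(z) = C1*exp(z/4)


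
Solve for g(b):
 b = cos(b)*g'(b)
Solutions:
 g(b) = C1 + Integral(b/cos(b), b)


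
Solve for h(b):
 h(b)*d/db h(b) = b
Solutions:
 h(b) = -sqrt(C1 + b^2)
 h(b) = sqrt(C1 + b^2)


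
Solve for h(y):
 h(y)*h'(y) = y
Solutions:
 h(y) = -sqrt(C1 + y^2)
 h(y) = sqrt(C1 + y^2)


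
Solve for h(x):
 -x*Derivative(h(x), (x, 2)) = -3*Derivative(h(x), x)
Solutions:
 h(x) = C1 + C2*x^4


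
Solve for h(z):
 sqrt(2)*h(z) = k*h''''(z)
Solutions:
 h(z) = C1*exp(-2^(1/8)*z*(1/k)^(1/4)) + C2*exp(2^(1/8)*z*(1/k)^(1/4)) + C3*exp(-2^(1/8)*I*z*(1/k)^(1/4)) + C4*exp(2^(1/8)*I*z*(1/k)^(1/4))


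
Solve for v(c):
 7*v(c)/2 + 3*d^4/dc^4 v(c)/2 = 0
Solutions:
 v(c) = (C1*sin(sqrt(2)*3^(3/4)*7^(1/4)*c/6) + C2*cos(sqrt(2)*3^(3/4)*7^(1/4)*c/6))*exp(-sqrt(2)*3^(3/4)*7^(1/4)*c/6) + (C3*sin(sqrt(2)*3^(3/4)*7^(1/4)*c/6) + C4*cos(sqrt(2)*3^(3/4)*7^(1/4)*c/6))*exp(sqrt(2)*3^(3/4)*7^(1/4)*c/6)


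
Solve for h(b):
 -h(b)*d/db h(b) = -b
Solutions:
 h(b) = -sqrt(C1 + b^2)
 h(b) = sqrt(C1 + b^2)


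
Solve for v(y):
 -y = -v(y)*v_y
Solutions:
 v(y) = -sqrt(C1 + y^2)
 v(y) = sqrt(C1 + y^2)


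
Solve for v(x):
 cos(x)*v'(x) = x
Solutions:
 v(x) = C1 + Integral(x/cos(x), x)


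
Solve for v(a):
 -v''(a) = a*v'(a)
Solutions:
 v(a) = C1 + C2*erf(sqrt(2)*a/2)


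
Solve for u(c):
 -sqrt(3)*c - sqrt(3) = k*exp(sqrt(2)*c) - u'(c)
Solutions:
 u(c) = C1 + sqrt(3)*c^2/2 + sqrt(3)*c + sqrt(2)*k*exp(sqrt(2)*c)/2


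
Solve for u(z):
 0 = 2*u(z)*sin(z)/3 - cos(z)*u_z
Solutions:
 u(z) = C1/cos(z)^(2/3)


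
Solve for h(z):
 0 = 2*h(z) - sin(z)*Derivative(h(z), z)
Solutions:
 h(z) = C1*(cos(z) - 1)/(cos(z) + 1)


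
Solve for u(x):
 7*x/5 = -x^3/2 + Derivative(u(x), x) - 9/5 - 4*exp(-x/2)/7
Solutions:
 u(x) = C1 + x^4/8 + 7*x^2/10 + 9*x/5 - 8*exp(-x/2)/7


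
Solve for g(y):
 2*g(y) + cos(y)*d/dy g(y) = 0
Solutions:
 g(y) = C1*(sin(y) - 1)/(sin(y) + 1)


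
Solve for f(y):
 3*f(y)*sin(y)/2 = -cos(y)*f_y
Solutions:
 f(y) = C1*cos(y)^(3/2)


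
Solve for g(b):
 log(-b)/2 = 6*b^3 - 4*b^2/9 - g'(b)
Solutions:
 g(b) = C1 + 3*b^4/2 - 4*b^3/27 - b*log(-b)/2 + b/2


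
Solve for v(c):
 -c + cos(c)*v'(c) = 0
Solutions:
 v(c) = C1 + Integral(c/cos(c), c)


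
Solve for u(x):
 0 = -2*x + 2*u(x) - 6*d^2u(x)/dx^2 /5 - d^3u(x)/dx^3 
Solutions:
 u(x) = C1*exp(-x*(4/(5*sqrt(545) + 117)^(1/3) + 4 + (5*sqrt(545) + 117)^(1/3))/10)*sin(sqrt(3)*x*(-(5*sqrt(545) + 117)^(1/3) + 4/(5*sqrt(545) + 117)^(1/3))/10) + C2*exp(-x*(4/(5*sqrt(545) + 117)^(1/3) + 4 + (5*sqrt(545) + 117)^(1/3))/10)*cos(sqrt(3)*x*(-(5*sqrt(545) + 117)^(1/3) + 4/(5*sqrt(545) + 117)^(1/3))/10) + C3*exp(x*(-2 + 4/(5*sqrt(545) + 117)^(1/3) + (5*sqrt(545) + 117)^(1/3))/5) + x


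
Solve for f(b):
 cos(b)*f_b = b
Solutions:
 f(b) = C1 + Integral(b/cos(b), b)


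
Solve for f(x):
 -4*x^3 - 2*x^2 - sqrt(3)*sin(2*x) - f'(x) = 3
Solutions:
 f(x) = C1 - x^4 - 2*x^3/3 - 3*x + sqrt(3)*cos(2*x)/2


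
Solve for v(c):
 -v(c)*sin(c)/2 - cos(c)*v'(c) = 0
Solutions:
 v(c) = C1*sqrt(cos(c))


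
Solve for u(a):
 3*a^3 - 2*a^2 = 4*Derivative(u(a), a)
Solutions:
 u(a) = C1 + 3*a^4/16 - a^3/6


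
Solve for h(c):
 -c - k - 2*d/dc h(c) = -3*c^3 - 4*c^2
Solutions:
 h(c) = C1 + 3*c^4/8 + 2*c^3/3 - c^2/4 - c*k/2


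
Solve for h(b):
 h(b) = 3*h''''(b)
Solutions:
 h(b) = C1*exp(-3^(3/4)*b/3) + C2*exp(3^(3/4)*b/3) + C3*sin(3^(3/4)*b/3) + C4*cos(3^(3/4)*b/3)


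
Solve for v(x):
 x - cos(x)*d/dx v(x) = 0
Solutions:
 v(x) = C1 + Integral(x/cos(x), x)


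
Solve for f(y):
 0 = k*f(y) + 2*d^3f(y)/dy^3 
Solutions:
 f(y) = C1*exp(2^(2/3)*y*(-k)^(1/3)/2) + C2*exp(2^(2/3)*y*(-k)^(1/3)*(-1 + sqrt(3)*I)/4) + C3*exp(-2^(2/3)*y*(-k)^(1/3)*(1 + sqrt(3)*I)/4)


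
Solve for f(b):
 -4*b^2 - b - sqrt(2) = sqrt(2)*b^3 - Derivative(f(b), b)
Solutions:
 f(b) = C1 + sqrt(2)*b^4/4 + 4*b^3/3 + b^2/2 + sqrt(2)*b


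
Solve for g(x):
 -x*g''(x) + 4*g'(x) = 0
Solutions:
 g(x) = C1 + C2*x^5


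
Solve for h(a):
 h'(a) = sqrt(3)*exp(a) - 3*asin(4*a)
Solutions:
 h(a) = C1 - 3*a*asin(4*a) - 3*sqrt(1 - 16*a^2)/4 + sqrt(3)*exp(a)


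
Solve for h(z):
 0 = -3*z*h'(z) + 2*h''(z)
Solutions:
 h(z) = C1 + C2*erfi(sqrt(3)*z/2)


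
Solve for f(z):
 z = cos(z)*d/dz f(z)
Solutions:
 f(z) = C1 + Integral(z/cos(z), z)


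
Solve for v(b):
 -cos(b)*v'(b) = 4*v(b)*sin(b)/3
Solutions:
 v(b) = C1*cos(b)^(4/3)


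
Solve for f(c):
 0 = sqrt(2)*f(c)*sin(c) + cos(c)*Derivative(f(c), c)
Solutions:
 f(c) = C1*cos(c)^(sqrt(2))


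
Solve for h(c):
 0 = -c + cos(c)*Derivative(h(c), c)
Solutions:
 h(c) = C1 + Integral(c/cos(c), c)


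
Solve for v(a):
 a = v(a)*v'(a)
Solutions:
 v(a) = -sqrt(C1 + a^2)
 v(a) = sqrt(C1 + a^2)


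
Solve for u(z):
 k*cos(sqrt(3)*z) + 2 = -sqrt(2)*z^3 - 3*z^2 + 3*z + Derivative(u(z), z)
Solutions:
 u(z) = C1 + sqrt(3)*k*sin(sqrt(3)*z)/3 + sqrt(2)*z^4/4 + z^3 - 3*z^2/2 + 2*z


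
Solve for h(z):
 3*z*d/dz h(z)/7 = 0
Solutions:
 h(z) = C1


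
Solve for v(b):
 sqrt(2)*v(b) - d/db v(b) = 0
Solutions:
 v(b) = C1*exp(sqrt(2)*b)


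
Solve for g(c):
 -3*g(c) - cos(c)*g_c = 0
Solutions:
 g(c) = C1*(sin(c) - 1)^(3/2)/(sin(c) + 1)^(3/2)


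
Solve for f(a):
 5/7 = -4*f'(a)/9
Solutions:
 f(a) = C1 - 45*a/28


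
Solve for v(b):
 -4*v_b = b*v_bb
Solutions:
 v(b) = C1 + C2/b^3


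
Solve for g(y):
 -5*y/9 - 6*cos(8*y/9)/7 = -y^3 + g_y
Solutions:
 g(y) = C1 + y^4/4 - 5*y^2/18 - 27*sin(8*y/9)/28


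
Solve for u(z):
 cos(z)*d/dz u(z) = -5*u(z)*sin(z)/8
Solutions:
 u(z) = C1*cos(z)^(5/8)


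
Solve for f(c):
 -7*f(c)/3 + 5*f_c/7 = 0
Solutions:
 f(c) = C1*exp(49*c/15)


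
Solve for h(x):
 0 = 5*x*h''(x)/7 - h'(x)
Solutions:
 h(x) = C1 + C2*x^(12/5)


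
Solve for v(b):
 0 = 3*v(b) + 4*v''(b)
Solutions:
 v(b) = C1*sin(sqrt(3)*b/2) + C2*cos(sqrt(3)*b/2)


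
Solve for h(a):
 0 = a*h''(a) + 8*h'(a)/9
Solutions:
 h(a) = C1 + C2*a^(1/9)


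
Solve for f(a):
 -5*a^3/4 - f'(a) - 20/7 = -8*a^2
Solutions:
 f(a) = C1 - 5*a^4/16 + 8*a^3/3 - 20*a/7


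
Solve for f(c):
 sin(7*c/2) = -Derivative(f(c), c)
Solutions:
 f(c) = C1 + 2*cos(7*c/2)/7


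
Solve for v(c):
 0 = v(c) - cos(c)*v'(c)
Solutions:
 v(c) = C1*sqrt(sin(c) + 1)/sqrt(sin(c) - 1)


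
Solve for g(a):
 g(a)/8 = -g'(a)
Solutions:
 g(a) = C1*exp(-a/8)


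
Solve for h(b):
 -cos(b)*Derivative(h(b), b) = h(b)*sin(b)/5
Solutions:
 h(b) = C1*cos(b)^(1/5)


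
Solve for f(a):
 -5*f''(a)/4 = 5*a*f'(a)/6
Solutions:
 f(a) = C1 + C2*erf(sqrt(3)*a/3)


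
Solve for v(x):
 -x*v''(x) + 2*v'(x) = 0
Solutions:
 v(x) = C1 + C2*x^3


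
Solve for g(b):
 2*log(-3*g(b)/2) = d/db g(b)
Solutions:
 -Integral(1/(log(-_y) - log(2) + log(3)), (_y, g(b)))/2 = C1 - b


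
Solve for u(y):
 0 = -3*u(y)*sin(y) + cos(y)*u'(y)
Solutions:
 u(y) = C1/cos(y)^3


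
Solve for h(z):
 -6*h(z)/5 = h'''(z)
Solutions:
 h(z) = C3*exp(-5^(2/3)*6^(1/3)*z/5) + (C1*sin(2^(1/3)*3^(5/6)*5^(2/3)*z/10) + C2*cos(2^(1/3)*3^(5/6)*5^(2/3)*z/10))*exp(5^(2/3)*6^(1/3)*z/10)


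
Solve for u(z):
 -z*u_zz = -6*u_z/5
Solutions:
 u(z) = C1 + C2*z^(11/5)


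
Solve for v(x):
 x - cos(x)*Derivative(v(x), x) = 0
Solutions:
 v(x) = C1 + Integral(x/cos(x), x)


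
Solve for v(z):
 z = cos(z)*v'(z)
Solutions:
 v(z) = C1 + Integral(z/cos(z), z)


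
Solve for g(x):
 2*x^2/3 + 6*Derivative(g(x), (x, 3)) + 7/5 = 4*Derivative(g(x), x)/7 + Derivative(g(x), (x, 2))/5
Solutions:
 g(x) = C1 + C2*exp(x*(7 - sqrt(16849))/420) + C3*exp(x*(7 + sqrt(16849))/420) + 7*x^3/18 - 49*x^2/120 + 32683*x/1200


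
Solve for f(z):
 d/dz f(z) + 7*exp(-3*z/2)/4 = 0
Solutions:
 f(z) = C1 + 7*exp(-3*z/2)/6


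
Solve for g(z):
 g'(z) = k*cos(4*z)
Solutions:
 g(z) = C1 + k*sin(4*z)/4


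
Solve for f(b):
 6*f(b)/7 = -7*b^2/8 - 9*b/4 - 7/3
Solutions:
 f(b) = -49*b^2/48 - 21*b/8 - 49/18


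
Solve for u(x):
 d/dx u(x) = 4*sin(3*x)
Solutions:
 u(x) = C1 - 4*cos(3*x)/3


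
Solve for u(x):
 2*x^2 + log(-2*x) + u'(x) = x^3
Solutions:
 u(x) = C1 + x^4/4 - 2*x^3/3 - x*log(-x) + x*(1 - log(2))


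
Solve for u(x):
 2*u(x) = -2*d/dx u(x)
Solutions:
 u(x) = C1*exp(-x)


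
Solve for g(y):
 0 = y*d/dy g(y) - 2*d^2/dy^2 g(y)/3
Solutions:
 g(y) = C1 + C2*erfi(sqrt(3)*y/2)


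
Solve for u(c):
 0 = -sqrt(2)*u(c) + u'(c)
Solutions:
 u(c) = C1*exp(sqrt(2)*c)


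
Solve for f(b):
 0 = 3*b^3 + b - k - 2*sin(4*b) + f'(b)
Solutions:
 f(b) = C1 - 3*b^4/4 - b^2/2 + b*k - cos(4*b)/2


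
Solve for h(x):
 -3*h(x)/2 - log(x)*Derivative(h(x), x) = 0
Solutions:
 h(x) = C1*exp(-3*li(x)/2)


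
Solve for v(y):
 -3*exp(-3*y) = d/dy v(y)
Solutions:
 v(y) = C1 + exp(-3*y)


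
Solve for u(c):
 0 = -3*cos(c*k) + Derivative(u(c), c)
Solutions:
 u(c) = C1 + 3*sin(c*k)/k


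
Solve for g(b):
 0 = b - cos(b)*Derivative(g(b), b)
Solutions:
 g(b) = C1 + Integral(b/cos(b), b)


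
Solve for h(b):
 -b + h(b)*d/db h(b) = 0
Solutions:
 h(b) = -sqrt(C1 + b^2)
 h(b) = sqrt(C1 + b^2)


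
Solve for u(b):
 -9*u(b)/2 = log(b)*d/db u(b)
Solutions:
 u(b) = C1*exp(-9*li(b)/2)


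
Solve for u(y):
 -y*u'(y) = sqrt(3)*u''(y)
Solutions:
 u(y) = C1 + C2*erf(sqrt(2)*3^(3/4)*y/6)


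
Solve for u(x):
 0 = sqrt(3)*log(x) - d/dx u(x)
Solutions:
 u(x) = C1 + sqrt(3)*x*log(x) - sqrt(3)*x


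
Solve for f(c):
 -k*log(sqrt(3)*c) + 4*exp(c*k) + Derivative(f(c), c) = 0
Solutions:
 f(c) = C1 + c*k*log(c) + c*k*(-1 + log(3)/2) + Piecewise((-4*exp(c*k)/k, Ne(k, 0)), (-4*c, True))


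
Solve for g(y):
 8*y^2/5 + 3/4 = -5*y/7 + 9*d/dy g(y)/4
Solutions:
 g(y) = C1 + 32*y^3/135 + 10*y^2/63 + y/3


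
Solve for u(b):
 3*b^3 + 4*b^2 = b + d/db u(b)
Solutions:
 u(b) = C1 + 3*b^4/4 + 4*b^3/3 - b^2/2


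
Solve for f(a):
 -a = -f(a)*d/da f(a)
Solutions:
 f(a) = -sqrt(C1 + a^2)
 f(a) = sqrt(C1 + a^2)


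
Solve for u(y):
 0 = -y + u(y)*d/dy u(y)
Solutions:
 u(y) = -sqrt(C1 + y^2)
 u(y) = sqrt(C1 + y^2)


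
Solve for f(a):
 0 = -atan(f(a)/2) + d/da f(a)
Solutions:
 Integral(1/atan(_y/2), (_y, f(a))) = C1 + a


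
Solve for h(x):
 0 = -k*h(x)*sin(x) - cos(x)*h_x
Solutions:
 h(x) = C1*exp(k*log(cos(x)))


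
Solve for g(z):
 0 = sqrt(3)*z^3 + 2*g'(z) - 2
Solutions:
 g(z) = C1 - sqrt(3)*z^4/8 + z


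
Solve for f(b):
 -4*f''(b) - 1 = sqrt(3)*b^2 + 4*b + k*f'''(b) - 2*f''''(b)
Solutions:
 f(b) = C1 + C2*b + C3*exp(b*(k - sqrt(k^2 + 32))/4) + C4*exp(b*(k + sqrt(k^2 + 32))/4) - sqrt(3)*b^4/48 + b^3*(sqrt(3)*k - 8)/48 + b^2*(-sqrt(3)*k^2 + 8*k - 8*sqrt(3) - 8)/64


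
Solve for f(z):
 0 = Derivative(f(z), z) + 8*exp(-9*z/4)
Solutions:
 f(z) = C1 + 32*exp(-9*z/4)/9


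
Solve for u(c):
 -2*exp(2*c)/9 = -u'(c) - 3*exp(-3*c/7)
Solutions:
 u(c) = C1 + exp(2*c)/9 + 7*exp(-3*c/7)


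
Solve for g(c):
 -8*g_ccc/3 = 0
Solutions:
 g(c) = C1 + C2*c + C3*c^2


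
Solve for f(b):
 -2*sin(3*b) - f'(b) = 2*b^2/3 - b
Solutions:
 f(b) = C1 - 2*b^3/9 + b^2/2 + 2*cos(3*b)/3


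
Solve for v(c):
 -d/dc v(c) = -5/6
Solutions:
 v(c) = C1 + 5*c/6


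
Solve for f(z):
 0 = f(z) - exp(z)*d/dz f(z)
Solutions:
 f(z) = C1*exp(-exp(-z))


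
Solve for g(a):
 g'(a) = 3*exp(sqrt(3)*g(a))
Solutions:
 g(a) = sqrt(3)*(2*log(-1/(C1 + 3*a)) - log(3))/6


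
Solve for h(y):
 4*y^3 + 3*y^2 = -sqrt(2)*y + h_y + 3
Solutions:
 h(y) = C1 + y^4 + y^3 + sqrt(2)*y^2/2 - 3*y


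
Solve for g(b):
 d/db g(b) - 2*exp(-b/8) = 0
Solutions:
 g(b) = C1 - 16*exp(-b/8)


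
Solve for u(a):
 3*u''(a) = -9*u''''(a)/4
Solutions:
 u(a) = C1 + C2*a + C3*sin(2*sqrt(3)*a/3) + C4*cos(2*sqrt(3)*a/3)


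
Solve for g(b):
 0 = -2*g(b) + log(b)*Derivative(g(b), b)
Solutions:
 g(b) = C1*exp(2*li(b))


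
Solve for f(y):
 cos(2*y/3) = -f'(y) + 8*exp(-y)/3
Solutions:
 f(y) = C1 - 3*sin(2*y/3)/2 - 8*exp(-y)/3


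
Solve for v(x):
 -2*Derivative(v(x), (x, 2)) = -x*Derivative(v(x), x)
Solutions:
 v(x) = C1 + C2*erfi(x/2)


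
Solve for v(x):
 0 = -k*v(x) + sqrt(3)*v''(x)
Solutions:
 v(x) = C1*exp(-3^(3/4)*sqrt(k)*x/3) + C2*exp(3^(3/4)*sqrt(k)*x/3)


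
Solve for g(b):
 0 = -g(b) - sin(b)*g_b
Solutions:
 g(b) = C1*sqrt(cos(b) + 1)/sqrt(cos(b) - 1)


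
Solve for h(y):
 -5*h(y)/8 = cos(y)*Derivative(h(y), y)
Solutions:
 h(y) = C1*(sin(y) - 1)^(5/16)/(sin(y) + 1)^(5/16)


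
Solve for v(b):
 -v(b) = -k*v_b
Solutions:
 v(b) = C1*exp(b/k)


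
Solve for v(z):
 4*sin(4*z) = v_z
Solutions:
 v(z) = C1 - cos(4*z)


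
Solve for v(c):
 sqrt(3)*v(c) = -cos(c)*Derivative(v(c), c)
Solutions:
 v(c) = C1*(sin(c) - 1)^(sqrt(3)/2)/(sin(c) + 1)^(sqrt(3)/2)


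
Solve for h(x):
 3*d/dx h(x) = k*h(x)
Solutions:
 h(x) = C1*exp(k*x/3)


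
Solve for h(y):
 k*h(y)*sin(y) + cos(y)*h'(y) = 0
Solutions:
 h(y) = C1*exp(k*log(cos(y)))


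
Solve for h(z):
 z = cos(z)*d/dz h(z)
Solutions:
 h(z) = C1 + Integral(z/cos(z), z)


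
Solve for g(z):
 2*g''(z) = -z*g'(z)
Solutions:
 g(z) = C1 + C2*erf(z/2)


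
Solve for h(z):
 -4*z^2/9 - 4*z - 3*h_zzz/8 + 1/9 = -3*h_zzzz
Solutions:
 h(z) = C1 + C2*z + C3*z^2 + C4*exp(z/8) - 8*z^5/405 - 100*z^4/81 - 3196*z^3/81


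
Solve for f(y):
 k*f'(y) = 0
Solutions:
 f(y) = C1


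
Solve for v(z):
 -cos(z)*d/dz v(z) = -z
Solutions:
 v(z) = C1 + Integral(z/cos(z), z)


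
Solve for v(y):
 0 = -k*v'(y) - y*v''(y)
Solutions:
 v(y) = C1 + y^(1 - re(k))*(C2*sin(log(y)*Abs(im(k))) + C3*cos(log(y)*im(k)))


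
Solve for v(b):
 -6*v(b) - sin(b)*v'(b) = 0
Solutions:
 v(b) = C1*(cos(b)^3 + 3*cos(b)^2 + 3*cos(b) + 1)/(cos(b)^3 - 3*cos(b)^2 + 3*cos(b) - 1)


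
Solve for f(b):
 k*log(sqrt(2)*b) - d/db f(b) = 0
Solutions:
 f(b) = C1 + b*k*log(b) - b*k + b*k*log(2)/2


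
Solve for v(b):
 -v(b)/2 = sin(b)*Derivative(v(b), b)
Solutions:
 v(b) = C1*(cos(b) + 1)^(1/4)/(cos(b) - 1)^(1/4)


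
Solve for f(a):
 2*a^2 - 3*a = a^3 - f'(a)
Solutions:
 f(a) = C1 + a^4/4 - 2*a^3/3 + 3*a^2/2


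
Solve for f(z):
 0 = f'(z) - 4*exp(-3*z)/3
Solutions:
 f(z) = C1 - 4*exp(-3*z)/9


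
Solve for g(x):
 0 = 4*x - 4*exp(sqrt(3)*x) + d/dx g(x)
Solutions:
 g(x) = C1 - 2*x^2 + 4*sqrt(3)*exp(sqrt(3)*x)/3


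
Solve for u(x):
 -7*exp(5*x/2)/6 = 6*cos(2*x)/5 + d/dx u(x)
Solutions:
 u(x) = C1 - 7*exp(5*x/2)/15 - 3*sin(2*x)/5


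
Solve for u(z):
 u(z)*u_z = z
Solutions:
 u(z) = -sqrt(C1 + z^2)
 u(z) = sqrt(C1 + z^2)


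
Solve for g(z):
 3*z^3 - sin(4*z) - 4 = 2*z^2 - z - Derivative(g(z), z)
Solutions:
 g(z) = C1 - 3*z^4/4 + 2*z^3/3 - z^2/2 + 4*z - cos(4*z)/4


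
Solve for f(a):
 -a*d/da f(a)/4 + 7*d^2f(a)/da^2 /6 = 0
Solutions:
 f(a) = C1 + C2*erfi(sqrt(21)*a/14)


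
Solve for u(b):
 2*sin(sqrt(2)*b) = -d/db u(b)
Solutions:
 u(b) = C1 + sqrt(2)*cos(sqrt(2)*b)


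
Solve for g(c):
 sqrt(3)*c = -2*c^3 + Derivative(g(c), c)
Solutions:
 g(c) = C1 + c^4/2 + sqrt(3)*c^2/2


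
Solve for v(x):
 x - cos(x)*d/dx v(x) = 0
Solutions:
 v(x) = C1 + Integral(x/cos(x), x)


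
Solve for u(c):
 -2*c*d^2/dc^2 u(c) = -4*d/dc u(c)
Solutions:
 u(c) = C1 + C2*c^3


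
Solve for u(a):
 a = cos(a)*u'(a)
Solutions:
 u(a) = C1 + Integral(a/cos(a), a)


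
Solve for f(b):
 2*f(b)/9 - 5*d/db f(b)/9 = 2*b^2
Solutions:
 f(b) = C1*exp(2*b/5) + 9*b^2 + 45*b + 225/2


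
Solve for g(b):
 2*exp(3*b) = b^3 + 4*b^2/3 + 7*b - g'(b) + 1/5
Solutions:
 g(b) = C1 + b^4/4 + 4*b^3/9 + 7*b^2/2 + b/5 - 2*exp(3*b)/3


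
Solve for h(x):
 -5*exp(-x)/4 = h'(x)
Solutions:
 h(x) = C1 + 5*exp(-x)/4


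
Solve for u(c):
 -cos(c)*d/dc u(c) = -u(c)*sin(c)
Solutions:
 u(c) = C1/cos(c)


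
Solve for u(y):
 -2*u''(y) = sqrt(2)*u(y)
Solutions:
 u(y) = C1*sin(2^(3/4)*y/2) + C2*cos(2^(3/4)*y/2)


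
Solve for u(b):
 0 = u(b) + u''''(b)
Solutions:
 u(b) = (C1*sin(sqrt(2)*b/2) + C2*cos(sqrt(2)*b/2))*exp(-sqrt(2)*b/2) + (C3*sin(sqrt(2)*b/2) + C4*cos(sqrt(2)*b/2))*exp(sqrt(2)*b/2)


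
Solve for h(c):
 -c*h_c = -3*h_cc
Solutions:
 h(c) = C1 + C2*erfi(sqrt(6)*c/6)


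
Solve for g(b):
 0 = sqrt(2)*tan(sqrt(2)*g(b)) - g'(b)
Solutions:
 g(b) = sqrt(2)*(pi - asin(C1*exp(2*b)))/2
 g(b) = sqrt(2)*asin(C1*exp(2*b))/2


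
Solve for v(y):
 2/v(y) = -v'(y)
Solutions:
 v(y) = -sqrt(C1 - 4*y)
 v(y) = sqrt(C1 - 4*y)


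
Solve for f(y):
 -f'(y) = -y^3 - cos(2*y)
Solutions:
 f(y) = C1 + y^4/4 + sin(2*y)/2


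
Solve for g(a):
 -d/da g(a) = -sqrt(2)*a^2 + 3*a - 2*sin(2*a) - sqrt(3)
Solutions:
 g(a) = C1 + sqrt(2)*a^3/3 - 3*a^2/2 + sqrt(3)*a - cos(2*a)


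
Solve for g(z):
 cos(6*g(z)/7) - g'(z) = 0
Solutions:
 -z - 7*log(sin(6*g(z)/7) - 1)/12 + 7*log(sin(6*g(z)/7) + 1)/12 = C1


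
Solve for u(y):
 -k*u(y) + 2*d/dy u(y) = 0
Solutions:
 u(y) = C1*exp(k*y/2)


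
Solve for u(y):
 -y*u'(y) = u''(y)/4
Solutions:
 u(y) = C1 + C2*erf(sqrt(2)*y)


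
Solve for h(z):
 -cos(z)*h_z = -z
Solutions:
 h(z) = C1 + Integral(z/cos(z), z)


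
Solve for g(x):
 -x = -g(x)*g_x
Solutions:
 g(x) = -sqrt(C1 + x^2)
 g(x) = sqrt(C1 + x^2)


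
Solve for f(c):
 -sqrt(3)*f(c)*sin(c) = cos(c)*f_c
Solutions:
 f(c) = C1*cos(c)^(sqrt(3))


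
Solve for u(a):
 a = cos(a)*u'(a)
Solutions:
 u(a) = C1 + Integral(a/cos(a), a)


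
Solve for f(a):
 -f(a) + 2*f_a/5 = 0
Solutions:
 f(a) = C1*exp(5*a/2)


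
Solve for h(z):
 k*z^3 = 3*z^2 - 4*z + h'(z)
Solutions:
 h(z) = C1 + k*z^4/4 - z^3 + 2*z^2


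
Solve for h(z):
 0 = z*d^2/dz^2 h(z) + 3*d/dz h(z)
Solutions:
 h(z) = C1 + C2/z^2


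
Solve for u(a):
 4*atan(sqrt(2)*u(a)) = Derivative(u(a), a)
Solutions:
 Integral(1/atan(sqrt(2)*_y), (_y, u(a))) = C1 + 4*a


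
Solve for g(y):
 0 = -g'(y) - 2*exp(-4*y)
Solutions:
 g(y) = C1 + exp(-4*y)/2


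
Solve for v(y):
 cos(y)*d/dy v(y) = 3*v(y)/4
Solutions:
 v(y) = C1*(sin(y) + 1)^(3/8)/(sin(y) - 1)^(3/8)


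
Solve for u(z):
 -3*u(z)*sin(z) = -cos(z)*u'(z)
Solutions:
 u(z) = C1/cos(z)^3


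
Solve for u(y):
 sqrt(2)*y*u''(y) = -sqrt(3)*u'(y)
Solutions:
 u(y) = C1 + C2*y^(1 - sqrt(6)/2)


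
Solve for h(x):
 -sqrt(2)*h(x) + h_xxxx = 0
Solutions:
 h(x) = C1*exp(-2^(1/8)*x) + C2*exp(2^(1/8)*x) + C3*sin(2^(1/8)*x) + C4*cos(2^(1/8)*x)


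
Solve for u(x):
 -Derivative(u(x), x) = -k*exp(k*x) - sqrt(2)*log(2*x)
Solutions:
 u(x) = C1 + sqrt(2)*x*log(x) + sqrt(2)*x*(-1 + log(2)) + exp(k*x)


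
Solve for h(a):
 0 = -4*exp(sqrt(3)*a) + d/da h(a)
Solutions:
 h(a) = C1 + 4*sqrt(3)*exp(sqrt(3)*a)/3


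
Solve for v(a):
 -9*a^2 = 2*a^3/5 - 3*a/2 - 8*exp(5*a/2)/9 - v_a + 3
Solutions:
 v(a) = C1 + a^4/10 + 3*a^3 - 3*a^2/4 + 3*a - 16*exp(5*a/2)/45


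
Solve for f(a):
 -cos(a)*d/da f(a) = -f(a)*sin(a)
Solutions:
 f(a) = C1/cos(a)


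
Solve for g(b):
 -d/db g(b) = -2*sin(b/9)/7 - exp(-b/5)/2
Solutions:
 g(b) = C1 - 18*cos(b/9)/7 - 5*exp(-b/5)/2


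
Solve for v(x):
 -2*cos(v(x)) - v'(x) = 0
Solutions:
 v(x) = pi - asin((C1 + exp(4*x))/(C1 - exp(4*x)))
 v(x) = asin((C1 + exp(4*x))/(C1 - exp(4*x)))


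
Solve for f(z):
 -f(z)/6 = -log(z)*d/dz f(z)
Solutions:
 f(z) = C1*exp(li(z)/6)


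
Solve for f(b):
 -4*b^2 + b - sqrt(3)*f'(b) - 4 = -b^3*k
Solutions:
 f(b) = C1 + sqrt(3)*b^4*k/12 - 4*sqrt(3)*b^3/9 + sqrt(3)*b^2/6 - 4*sqrt(3)*b/3


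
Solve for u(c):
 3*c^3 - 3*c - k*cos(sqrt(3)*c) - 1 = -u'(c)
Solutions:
 u(c) = C1 - 3*c^4/4 + 3*c^2/2 + c + sqrt(3)*k*sin(sqrt(3)*c)/3


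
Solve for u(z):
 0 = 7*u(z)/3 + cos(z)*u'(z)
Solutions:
 u(z) = C1*(sin(z) - 1)^(7/6)/(sin(z) + 1)^(7/6)


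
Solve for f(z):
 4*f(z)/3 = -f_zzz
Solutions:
 f(z) = C3*exp(-6^(2/3)*z/3) + (C1*sin(2^(2/3)*3^(1/6)*z/2) + C2*cos(2^(2/3)*3^(1/6)*z/2))*exp(6^(2/3)*z/6)
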